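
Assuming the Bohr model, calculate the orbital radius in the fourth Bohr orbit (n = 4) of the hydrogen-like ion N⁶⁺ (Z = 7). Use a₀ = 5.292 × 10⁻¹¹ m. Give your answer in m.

1.210 × 10⁻¹⁰ m

r_n = n²a₀/Z = 4² × 5.292 × 10⁻¹¹ / 7
    = 16 × 5.292 × 10⁻¹¹ / 7 = 1.210 × 10⁻¹⁰ m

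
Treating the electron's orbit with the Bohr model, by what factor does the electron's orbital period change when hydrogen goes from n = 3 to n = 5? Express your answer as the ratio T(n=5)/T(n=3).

T ∝ Z^-2 · n^3; with Z fixed, T ∝ n^3.
T(n=5)/T(n=3) = (5/3)^3 = 125/27

125/27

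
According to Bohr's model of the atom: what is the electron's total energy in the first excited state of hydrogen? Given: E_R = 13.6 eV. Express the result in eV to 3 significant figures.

E_n = −E_R·Z²/n² = −13.6 × 1²/2² = -3.40 eV

-3.40 eV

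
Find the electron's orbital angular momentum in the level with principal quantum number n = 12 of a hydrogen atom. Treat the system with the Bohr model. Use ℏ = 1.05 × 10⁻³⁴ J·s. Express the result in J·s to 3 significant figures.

L_n = nℏ = 12 × 1.05 × 10⁻³⁴ = 1.26 × 10⁻³³ J·s

1.26 × 10⁻³³ J·s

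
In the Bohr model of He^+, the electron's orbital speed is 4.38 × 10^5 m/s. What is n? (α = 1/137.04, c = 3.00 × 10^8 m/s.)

10

v_n = Zαc/n ⇒ n = Zαc/v = 2 × 0.00730 × 3.00 × 10^8 / 4.38 × 10^5 ≈ 10.00
n = 10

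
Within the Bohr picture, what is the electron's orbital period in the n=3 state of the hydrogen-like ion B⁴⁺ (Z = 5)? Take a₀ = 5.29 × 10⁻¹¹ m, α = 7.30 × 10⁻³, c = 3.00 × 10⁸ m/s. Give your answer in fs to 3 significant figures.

0.164 fs

r = n²a₀/Z = 3²·5.29 × 10⁻¹¹/5 = 9.52 × 10⁻¹¹ m
v = Zαc/n = 5·0.00730·3.00 × 10⁸/3 = 3.65 × 10⁶ m/s
T = 2πr/v = 1.64 × 10⁻¹⁶ s = 0.164 fs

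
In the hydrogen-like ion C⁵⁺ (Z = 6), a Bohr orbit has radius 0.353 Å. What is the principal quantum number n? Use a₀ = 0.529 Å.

r_n = n²a₀/Z ⇒ n² = rZ/a₀ = 0.353 × 6 / 0.529 ≈ 4.00
n = 2

2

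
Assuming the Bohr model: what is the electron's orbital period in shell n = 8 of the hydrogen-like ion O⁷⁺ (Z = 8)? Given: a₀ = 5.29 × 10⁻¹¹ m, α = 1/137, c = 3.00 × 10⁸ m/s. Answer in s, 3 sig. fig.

1.21 × 10⁻¹⁵ s

r = n²a₀/Z = 8²·5.29 × 10⁻¹¹/8 = 4.23 × 10⁻¹⁰ m
v = Zαc/n = 8·0.00730·3.00 × 10⁸/8 = 2.19 × 10⁶ m/s
T = 2πr/v = 1.21 × 10⁻¹⁵ s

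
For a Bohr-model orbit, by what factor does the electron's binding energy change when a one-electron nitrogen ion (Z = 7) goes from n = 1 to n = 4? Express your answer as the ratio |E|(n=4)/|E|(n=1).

1/16

|E| ∝ Z^2 · n^-2; with Z fixed, |E| ∝ n^-2.
|E|(n=4)/|E|(n=1) = (4/1)^-2 = 1/16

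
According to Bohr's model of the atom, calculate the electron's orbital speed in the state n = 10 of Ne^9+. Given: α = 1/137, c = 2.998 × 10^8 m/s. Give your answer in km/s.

2188 km/s

v_n = Zαc/n = 10 × 0.007299 × 2.998 × 10^8 / 10
    = 2188 km/s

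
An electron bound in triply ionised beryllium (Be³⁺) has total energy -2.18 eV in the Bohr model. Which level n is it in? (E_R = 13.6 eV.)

E_n = −E_R Z²/n² ⇒ n² = E_R Z²/(−E_n) = 13.6 × 4² / 2.18 ≈ 99.82
n = 10

10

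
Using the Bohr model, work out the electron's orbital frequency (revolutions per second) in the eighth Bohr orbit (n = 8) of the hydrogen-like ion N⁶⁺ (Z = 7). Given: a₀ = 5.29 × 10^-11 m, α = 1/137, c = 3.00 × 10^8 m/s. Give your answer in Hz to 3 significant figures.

r = n²a₀/Z = 4.84 × 10^-10 m, v = Zαc/n = 1.92 × 10^6 m/s
f = v/(2πr) = 6.31 × 10^14 Hz

6.31 × 10^14 Hz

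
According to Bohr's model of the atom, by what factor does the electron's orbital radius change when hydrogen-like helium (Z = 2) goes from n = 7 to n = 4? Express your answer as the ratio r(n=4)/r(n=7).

r ∝ Z^-1 · n^2; with Z fixed, r ∝ n^2.
r(n=4)/r(n=7) = (4/7)^2 = 16/49

16/49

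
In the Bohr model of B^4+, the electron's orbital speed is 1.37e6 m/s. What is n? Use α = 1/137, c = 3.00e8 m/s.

8

v_n = Zαc/n ⇒ n = Zαc/v = 5 × 0.00730 × 3.00e8 / 1.37e6 ≈ 7.99
n = 8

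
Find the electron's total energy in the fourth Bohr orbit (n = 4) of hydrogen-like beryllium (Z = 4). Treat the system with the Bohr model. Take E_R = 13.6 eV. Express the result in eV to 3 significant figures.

E_n = −E_R·Z²/n² = −13.6 × 4²/4² = -13.6 eV

-13.6 eV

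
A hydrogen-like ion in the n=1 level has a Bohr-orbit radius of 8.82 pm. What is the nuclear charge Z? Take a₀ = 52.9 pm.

r_n = n²a₀/Z ⇒ Z = n²a₀/r = 1² × 52.9 / 8.82 ≈ 6.00
Z = 6

6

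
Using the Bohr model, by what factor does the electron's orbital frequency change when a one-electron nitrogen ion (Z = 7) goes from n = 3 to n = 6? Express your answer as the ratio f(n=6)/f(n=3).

1/8

f ∝ Z^2 · n^-3; with Z fixed, f ∝ n^-3.
f(n=6)/f(n=3) = (6/3)^-3 = 1/8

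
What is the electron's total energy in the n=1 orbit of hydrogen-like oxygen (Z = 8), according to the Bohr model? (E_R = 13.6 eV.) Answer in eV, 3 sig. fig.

-870 eV

E_n = −E_R·Z²/n² = −13.6 × 8²/1² = -870 eV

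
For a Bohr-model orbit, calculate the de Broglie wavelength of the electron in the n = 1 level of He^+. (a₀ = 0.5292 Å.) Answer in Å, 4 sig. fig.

The Bohr quantisation condition is nλ = 2πr_n.
r_n = n²a₀/Z = 0.2646 Å
λ = 2πr_n/n = 2π·0.2646/1 = 1.663 Å

1.663 Å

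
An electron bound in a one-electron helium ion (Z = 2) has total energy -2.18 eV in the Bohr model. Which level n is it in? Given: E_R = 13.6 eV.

E_n = −E_R Z²/n² ⇒ n² = E_R Z²/(−E_n) = 13.6 × 2² / 2.18 ≈ 24.95
n = 5

5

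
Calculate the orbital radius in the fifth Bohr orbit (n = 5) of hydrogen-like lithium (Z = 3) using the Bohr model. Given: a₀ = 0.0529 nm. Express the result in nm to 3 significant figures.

r_n = n²a₀/Z = 5² × 0.0529 / 3
    = 25 × 0.0529 / 3 = 0.441 nm

0.441 nm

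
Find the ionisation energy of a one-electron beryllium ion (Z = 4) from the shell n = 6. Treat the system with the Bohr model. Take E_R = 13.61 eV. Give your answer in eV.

6.049 eV

E_n = −E_R·Z²/n² = −13.61 × 4²/6² eV = -6.049 eV
Ionisation energy = −E_n = 6.049 eV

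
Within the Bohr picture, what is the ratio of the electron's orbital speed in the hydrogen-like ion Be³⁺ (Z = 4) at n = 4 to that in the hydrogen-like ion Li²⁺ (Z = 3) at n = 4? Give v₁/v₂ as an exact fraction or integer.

v ∝ Z^1 · n^-1
v₁/v₂ = (4/3)^1 · (4/4)^-1 = 4/3

4/3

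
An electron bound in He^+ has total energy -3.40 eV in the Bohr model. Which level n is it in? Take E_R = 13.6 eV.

E_n = −E_R Z²/n² ⇒ n² = E_R Z²/(−E_n) = 13.6 × 2² / 3.40 ≈ 16.00
n = 4

4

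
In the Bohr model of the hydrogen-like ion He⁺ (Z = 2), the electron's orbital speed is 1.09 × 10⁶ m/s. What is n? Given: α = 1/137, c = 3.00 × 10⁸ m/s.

4

v_n = Zαc/n ⇒ n = Zαc/v = 2 × 0.00730 × 3.00 × 10⁸ / 1.09 × 10⁶ ≈ 4.02
n = 4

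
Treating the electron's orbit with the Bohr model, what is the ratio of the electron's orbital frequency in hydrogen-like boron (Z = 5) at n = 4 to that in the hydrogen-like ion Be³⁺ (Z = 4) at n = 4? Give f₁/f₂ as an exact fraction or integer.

25/16

f ∝ Z^2 · n^-3
f₁/f₂ = (5/4)^2 · (4/4)^-3 = 25/16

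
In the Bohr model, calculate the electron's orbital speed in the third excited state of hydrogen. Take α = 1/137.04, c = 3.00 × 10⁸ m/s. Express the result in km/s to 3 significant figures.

v_n = Zαc/n = 1 × 0.00730 × 3.00 × 10⁸ / 4
    = 547 km/s

547 km/s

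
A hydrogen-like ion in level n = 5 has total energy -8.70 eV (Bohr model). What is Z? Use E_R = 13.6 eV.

4

E_n = −E_R Z²/n² ⇒ Z² = −E_n n²/E_R = 8.70 × 5² / 13.6 ≈ 15.99
Z = 4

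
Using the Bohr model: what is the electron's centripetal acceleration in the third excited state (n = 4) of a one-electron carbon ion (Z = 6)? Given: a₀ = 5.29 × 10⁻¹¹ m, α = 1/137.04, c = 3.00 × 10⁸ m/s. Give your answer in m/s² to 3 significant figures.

r = n²a₀/Z = 1.41 × 10⁻¹⁰ m, v = Zαc/n = 3.28 × 10⁶ m/s
a = v²/r = (3.28 × 10⁶)² / 1.41 × 10⁻¹⁰ = 7.64 × 10²² m/s²

7.64 × 10²² m/s²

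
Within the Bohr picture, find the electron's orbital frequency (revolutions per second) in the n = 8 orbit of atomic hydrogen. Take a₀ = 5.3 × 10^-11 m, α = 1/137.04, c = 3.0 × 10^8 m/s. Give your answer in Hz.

1.3 × 10^13 Hz

r = n²a₀/Z = 3.4 × 10^-9 m, v = Zαc/n = 2.7 × 10^5 m/s
f = v/(2πr) = 1.3 × 10^13 Hz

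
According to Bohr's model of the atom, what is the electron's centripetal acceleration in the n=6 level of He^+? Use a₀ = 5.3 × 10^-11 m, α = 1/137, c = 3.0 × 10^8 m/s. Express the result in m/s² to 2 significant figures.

5.6 × 10^20 m/s²

r = n²a₀/Z = 9.5 × 10^-10 m, v = Zαc/n = 7.3 × 10^5 m/s
a = v²/r = (7.3 × 10^5)² / 9.5 × 10^-10 = 5.6 × 10^20 m/s²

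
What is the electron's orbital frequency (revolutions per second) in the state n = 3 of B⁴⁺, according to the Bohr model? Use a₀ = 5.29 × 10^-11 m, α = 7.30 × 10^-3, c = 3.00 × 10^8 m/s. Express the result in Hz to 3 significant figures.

r = n²a₀/Z = 9.52 × 10^-11 m, v = Zαc/n = 3.65 × 10^6 m/s
f = v/(2πr) = 6.10 × 10^15 Hz

6.10 × 10^15 Hz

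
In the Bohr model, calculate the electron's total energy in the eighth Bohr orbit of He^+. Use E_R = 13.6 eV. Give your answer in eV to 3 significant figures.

E_n = −E_R·Z²/n² = −13.6 × 2²/8² = -0.850 eV

-0.850 eV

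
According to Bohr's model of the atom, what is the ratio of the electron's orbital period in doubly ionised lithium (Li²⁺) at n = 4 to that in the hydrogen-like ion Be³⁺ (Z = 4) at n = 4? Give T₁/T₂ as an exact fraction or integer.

T ∝ Z^-2 · n^3
T₁/T₂ = (3/4)^-2 · (4/4)^3 = 16/9

16/9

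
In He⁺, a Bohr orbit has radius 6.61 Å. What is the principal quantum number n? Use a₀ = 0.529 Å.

r_n = n²a₀/Z ⇒ n² = rZ/a₀ = 6.61 × 2 / 0.529 ≈ 24.99
n = 5

5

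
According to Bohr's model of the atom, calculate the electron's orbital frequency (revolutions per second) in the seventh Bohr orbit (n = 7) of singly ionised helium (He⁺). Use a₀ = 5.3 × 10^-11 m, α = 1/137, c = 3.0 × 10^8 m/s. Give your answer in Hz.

7.7 × 10^13 Hz

r = n²a₀/Z = 1.3 × 10^-9 m, v = Zαc/n = 6.3 × 10^5 m/s
f = v/(2πr) = 7.7 × 10^13 Hz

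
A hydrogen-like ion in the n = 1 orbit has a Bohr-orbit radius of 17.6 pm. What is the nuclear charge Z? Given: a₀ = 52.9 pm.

3

r_n = n²a₀/Z ⇒ Z = n²a₀/r = 1² × 52.9 / 17.6 ≈ 3.01
Z = 3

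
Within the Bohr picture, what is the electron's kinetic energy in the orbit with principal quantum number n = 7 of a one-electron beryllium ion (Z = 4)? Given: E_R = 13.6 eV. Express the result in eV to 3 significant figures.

4.44 eV

For a Coulomb orbit the virial theorem gives K = −E_n.
E_n = −E_R·Z²/n², so K = E_R·Z²/n² = 13.6 × 4²/7² = 4.44 eV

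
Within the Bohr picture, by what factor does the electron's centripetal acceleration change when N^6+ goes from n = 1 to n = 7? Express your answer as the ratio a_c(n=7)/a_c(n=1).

1/2401

a_c ∝ Z^3 · n^-4; with Z fixed, a_c ∝ n^-4.
a_c(n=7)/a_c(n=1) = (7/1)^-4 = 1/2401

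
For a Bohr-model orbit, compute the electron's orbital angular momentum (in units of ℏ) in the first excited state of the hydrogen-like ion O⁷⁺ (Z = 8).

L_n = nℏ, so L/ℏ = n = 2.

2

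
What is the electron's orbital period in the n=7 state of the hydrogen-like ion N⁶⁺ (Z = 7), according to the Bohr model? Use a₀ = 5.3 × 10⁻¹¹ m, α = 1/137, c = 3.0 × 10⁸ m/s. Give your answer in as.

r = n²a₀/Z = 7²·5.3 × 10⁻¹¹/7 = 3.7 × 10⁻¹⁰ m
v = Zαc/n = 7·0.0073·3.0 × 10⁸/7 = 2.2 × 10⁶ m/s
T = 2πr/v = 1.1 × 10⁻¹⁵ s = 1100 as

1100 as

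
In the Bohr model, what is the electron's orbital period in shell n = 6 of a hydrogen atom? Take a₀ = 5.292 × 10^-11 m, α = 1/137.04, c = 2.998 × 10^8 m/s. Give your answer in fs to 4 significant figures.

r = n²a₀/Z = 6²·5.292 × 10^-11/1 = 1.905 × 10^-9 m
v = Zαc/n = 1·0.007297·2.998 × 10^8/6 = 3.646 × 10^5 m/s
T = 2πr/v = 3.283 × 10^-14 s = 32.83 fs

32.83 fs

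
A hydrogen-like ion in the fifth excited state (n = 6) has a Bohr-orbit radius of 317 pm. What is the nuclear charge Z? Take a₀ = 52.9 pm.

6

r_n = n²a₀/Z ⇒ Z = n²a₀/r = 6² × 52.9 / 317 ≈ 6.01
Z = 6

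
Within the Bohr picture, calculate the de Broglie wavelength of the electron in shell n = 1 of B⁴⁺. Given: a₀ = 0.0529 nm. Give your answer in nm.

The Bohr quantisation condition is nλ = 2πr_n.
r_n = n²a₀/Z = 0.0106 nm
λ = 2πr_n/n = 2π·0.0106/1 = 0.0665 nm

0.0665 nm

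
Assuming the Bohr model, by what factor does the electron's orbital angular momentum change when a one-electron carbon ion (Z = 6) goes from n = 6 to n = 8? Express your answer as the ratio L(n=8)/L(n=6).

4/3

L = nℏ depends only on n, so L ∝ n.
L(n=8)/L(n=6) = (8/6)^1 = 4/3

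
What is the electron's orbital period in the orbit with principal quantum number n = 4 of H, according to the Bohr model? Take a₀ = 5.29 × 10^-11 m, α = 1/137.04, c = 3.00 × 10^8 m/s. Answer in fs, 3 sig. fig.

9.72 fs

r = n²a₀/Z = 4²·5.29 × 10^-11/1 = 8.46 × 10^-10 m
v = Zαc/n = 1·0.00730·3.00 × 10^8/4 = 5.47 × 10^5 m/s
T = 2πr/v = 9.72 × 10^-15 s = 9.72 fs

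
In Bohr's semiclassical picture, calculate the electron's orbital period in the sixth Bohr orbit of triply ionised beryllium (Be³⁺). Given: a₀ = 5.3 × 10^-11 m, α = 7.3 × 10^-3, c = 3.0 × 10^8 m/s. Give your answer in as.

2100 as

r = n²a₀/Z = 6²·5.3 × 10^-11/4 = 4.8 × 10^-10 m
v = Zαc/n = 4·0.0073·3.0 × 10^8/6 = 1.5 × 10^6 m/s
T = 2πr/v = 2.1 × 10^-15 s = 2100 as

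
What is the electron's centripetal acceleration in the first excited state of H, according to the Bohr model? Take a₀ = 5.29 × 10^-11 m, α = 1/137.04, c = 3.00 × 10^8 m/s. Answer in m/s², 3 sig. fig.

r = n²a₀/Z = 2.12 × 10^-10 m, v = Zαc/n = 1.09 × 10^6 m/s
a = v²/r = (1.09 × 10^6)² / 2.12 × 10^-10 = 5.66 × 10^21 m/s²

5.66 × 10^21 m/s²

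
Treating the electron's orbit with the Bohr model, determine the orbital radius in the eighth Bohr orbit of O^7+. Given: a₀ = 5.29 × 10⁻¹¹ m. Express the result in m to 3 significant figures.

r_n = n²a₀/Z = 8² × 5.29 × 10⁻¹¹ / 8
    = 64 × 5.29 × 10⁻¹¹ / 8 = 4.23 × 10⁻¹⁰ m

4.23 × 10⁻¹⁰ m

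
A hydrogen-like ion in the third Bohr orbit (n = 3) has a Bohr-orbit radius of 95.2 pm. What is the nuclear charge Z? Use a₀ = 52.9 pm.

5

r_n = n²a₀/Z ⇒ Z = n²a₀/r = 3² × 52.9 / 95.2 ≈ 5.00
Z = 5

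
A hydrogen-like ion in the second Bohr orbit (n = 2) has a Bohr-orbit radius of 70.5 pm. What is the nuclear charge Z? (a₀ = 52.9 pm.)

3

r_n = n²a₀/Z ⇒ Z = n²a₀/r = 2² × 52.9 / 70.5 ≈ 3.00
Z = 3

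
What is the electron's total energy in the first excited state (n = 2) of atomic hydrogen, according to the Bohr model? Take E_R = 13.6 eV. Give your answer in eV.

E_n = −E_R·Z²/n² = −13.6 × 1²/2² = -3.40 eV

-3.40 eV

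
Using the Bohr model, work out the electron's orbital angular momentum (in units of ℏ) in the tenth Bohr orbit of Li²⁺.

10

L_n = nℏ, so L/ℏ = n = 10.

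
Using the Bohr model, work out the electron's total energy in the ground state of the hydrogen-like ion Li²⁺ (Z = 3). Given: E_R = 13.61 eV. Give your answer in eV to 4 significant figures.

E_n = −E_R·Z²/n² = −13.61 × 3²/1² = -122.5 eV

-122.5 eV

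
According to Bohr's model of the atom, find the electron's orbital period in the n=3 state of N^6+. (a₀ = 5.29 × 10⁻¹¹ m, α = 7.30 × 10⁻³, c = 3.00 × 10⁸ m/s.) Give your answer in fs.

0.0836 fs

r = n²a₀/Z = 3²·5.29 × 10⁻¹¹/7 = 6.80 × 10⁻¹¹ m
v = Zαc/n = 7·0.00730·3.00 × 10⁸/3 = 5.11 × 10⁶ m/s
T = 2πr/v = 8.36 × 10⁻¹⁷ s = 0.0836 fs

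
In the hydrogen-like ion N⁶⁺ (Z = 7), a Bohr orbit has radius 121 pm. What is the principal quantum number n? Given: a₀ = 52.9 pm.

r_n = n²a₀/Z ⇒ n² = rZ/a₀ = 121 × 7 / 52.9 ≈ 16.01
n = 4

4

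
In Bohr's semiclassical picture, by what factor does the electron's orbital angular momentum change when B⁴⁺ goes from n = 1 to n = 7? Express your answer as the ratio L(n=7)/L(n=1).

L = nℏ depends only on n, so L ∝ n.
L(n=7)/L(n=1) = (7/1)^1 = 7

7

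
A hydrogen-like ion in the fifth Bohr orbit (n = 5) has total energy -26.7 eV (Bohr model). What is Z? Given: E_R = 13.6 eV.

7

E_n = −E_R Z²/n² ⇒ Z² = −E_n n²/E_R = 26.7 × 5² / 13.6 ≈ 49.08
Z = 7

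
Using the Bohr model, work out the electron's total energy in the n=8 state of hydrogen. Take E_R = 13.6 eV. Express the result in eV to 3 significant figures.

E_n = −E_R·Z²/n² = −13.6 × 1²/8² = -0.212 eV

-0.212 eV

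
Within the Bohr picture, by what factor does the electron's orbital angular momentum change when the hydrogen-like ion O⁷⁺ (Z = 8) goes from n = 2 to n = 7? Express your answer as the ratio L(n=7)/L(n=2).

L = nℏ depends only on n, so L ∝ n.
L(n=7)/L(n=2) = (7/2)^1 = 7/2

7/2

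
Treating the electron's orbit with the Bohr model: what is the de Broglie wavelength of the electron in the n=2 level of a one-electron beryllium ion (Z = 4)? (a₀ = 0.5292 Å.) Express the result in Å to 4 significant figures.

1.663 Å

The Bohr quantisation condition is nλ = 2πr_n.
r_n = n²a₀/Z = 0.5292 Å
λ = 2πr_n/n = 2π·0.5292/2 = 1.663 Å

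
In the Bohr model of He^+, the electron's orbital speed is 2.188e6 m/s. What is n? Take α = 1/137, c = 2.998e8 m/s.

2

v_n = Zαc/n ⇒ n = Zαc/v = 2 × 0.007299 × 2.998e8 / 2.188e6 ≈ 2.00
n = 2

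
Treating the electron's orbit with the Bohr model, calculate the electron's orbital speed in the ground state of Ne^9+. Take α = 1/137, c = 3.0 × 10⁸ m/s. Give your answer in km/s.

v_n = Zαc/n = 10 × 0.0073 × 3.0 × 10⁸ / 1
    = 2.2 × 10⁴ km/s

2.2 × 10⁴ km/s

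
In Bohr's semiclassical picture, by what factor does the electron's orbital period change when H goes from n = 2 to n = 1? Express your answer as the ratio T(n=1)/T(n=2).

1/8

T ∝ Z^-2 · n^3; with Z fixed, T ∝ n^3.
T(n=1)/T(n=2) = (1/2)^3 = 1/8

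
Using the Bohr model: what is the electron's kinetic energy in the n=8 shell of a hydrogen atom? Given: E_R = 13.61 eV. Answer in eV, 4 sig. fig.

0.2127 eV

For a Coulomb orbit the virial theorem gives K = −E_n.
E_n = −E_R·Z²/n², so K = E_R·Z²/n² = 13.61 × 1²/8² = 0.2127 eV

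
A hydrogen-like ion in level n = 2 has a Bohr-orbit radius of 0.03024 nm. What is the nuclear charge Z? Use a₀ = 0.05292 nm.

7

r_n = n²a₀/Z ⇒ Z = n²a₀/r = 2² × 0.05292 / 0.03024 ≈ 7.00
Z = 7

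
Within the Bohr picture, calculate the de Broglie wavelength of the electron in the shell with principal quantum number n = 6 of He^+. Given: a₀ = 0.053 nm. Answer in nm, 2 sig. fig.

1.00 nm

The Bohr quantisation condition is nλ = 2πr_n.
r_n = n²a₀/Z = 0.95 nm
λ = 2πr_n/n = 2π·0.95/6 = 1.00 nm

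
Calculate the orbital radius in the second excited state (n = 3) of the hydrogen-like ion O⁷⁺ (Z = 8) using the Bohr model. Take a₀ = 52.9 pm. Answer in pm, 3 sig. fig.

59.5 pm

r_n = n²a₀/Z = 3² × 52.9 / 8
    = 9 × 52.9 / 8 = 59.5 pm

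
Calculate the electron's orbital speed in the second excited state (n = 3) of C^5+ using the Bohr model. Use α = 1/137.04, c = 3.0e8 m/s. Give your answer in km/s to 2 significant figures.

4400 km/s

v_n = Zαc/n = 6 × 0.0073 × 3.0e8 / 3
    = 4400 km/s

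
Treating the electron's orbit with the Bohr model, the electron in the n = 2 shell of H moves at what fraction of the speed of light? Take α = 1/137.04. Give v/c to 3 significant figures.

v_n = Zαc/n, so v/c = Zα/n = 1 × 0.00730 / 2 = 0.00365

0.00365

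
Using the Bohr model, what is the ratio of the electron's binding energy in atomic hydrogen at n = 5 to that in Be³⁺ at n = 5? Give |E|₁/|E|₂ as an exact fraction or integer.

|E| ∝ Z^2 · n^-2
|E|₁/|E|₂ = (1/4)^2 · (5/5)^-2 = 1/16

1/16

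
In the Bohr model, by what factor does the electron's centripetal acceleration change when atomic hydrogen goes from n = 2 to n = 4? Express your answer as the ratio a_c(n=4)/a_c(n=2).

1/16

a_c ∝ Z^3 · n^-4; with Z fixed, a_c ∝ n^-4.
a_c(n=4)/a_c(n=2) = (4/2)^-4 = 1/16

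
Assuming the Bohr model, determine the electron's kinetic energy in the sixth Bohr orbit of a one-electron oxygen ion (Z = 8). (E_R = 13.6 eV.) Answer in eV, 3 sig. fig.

24.2 eV

For a Coulomb orbit the virial theorem gives K = −E_n.
E_n = −E_R·Z²/n², so K = E_R·Z²/n² = 13.6 × 8²/6² = 24.2 eV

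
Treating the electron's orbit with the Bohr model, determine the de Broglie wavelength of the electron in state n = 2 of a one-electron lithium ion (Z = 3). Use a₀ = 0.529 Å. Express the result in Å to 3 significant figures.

The Bohr quantisation condition is nλ = 2πr_n.
r_n = n²a₀/Z = 0.705 Å
λ = 2πr_n/n = 2π·0.705/2 = 2.22 Å

2.22 Å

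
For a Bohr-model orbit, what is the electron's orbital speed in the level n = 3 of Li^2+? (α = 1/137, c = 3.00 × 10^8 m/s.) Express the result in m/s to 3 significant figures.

v_n = Zαc/n = 3 × 0.00730 × 3.00 × 10^8 / 3
    = 2.19 × 10^6 m/s

2.19 × 10^6 m/s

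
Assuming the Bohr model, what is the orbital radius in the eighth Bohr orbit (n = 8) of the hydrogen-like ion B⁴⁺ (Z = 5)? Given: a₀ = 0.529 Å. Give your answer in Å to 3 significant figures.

6.77 Å

r_n = n²a₀/Z = 8² × 0.529 / 5
    = 64 × 0.529 / 5 = 6.77 Å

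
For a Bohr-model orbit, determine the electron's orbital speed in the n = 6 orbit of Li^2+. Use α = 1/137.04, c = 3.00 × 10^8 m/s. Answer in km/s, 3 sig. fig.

1090 km/s

v_n = Zαc/n = 3 × 0.00730 × 3.00 × 10^8 / 6
    = 1090 km/s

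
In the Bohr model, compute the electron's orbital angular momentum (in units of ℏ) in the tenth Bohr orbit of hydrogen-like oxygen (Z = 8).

10

L_n = nℏ, so L/ℏ = n = 10.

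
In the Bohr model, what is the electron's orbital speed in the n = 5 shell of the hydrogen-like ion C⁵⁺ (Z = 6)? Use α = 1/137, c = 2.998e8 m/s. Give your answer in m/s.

v_n = Zαc/n = 6 × 0.007299 × 2.998e8 / 5
    = 2.626e6 m/s

2.626e6 m/s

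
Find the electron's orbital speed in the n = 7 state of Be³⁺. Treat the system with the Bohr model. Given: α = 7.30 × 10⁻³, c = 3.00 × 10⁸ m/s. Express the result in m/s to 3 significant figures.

1.25 × 10⁶ m/s

v_n = Zαc/n = 4 × 0.00730 × 3.00 × 10⁸ / 7
    = 1.25 × 10⁶ m/s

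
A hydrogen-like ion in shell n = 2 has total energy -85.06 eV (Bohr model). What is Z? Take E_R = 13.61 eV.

E_n = −E_R Z²/n² ⇒ Z² = −E_n n²/E_R = 85.06 × 2² / 13.61 ≈ 25.00
Z = 5

5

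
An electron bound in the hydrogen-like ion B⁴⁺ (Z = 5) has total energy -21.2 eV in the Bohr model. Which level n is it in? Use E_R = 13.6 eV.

4

E_n = −E_R Z²/n² ⇒ n² = E_R Z²/(−E_n) = 13.6 × 5² / 21.2 ≈ 16.04
n = 4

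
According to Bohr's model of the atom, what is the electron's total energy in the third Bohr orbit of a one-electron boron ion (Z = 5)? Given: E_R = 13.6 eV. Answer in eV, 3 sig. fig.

E_n = −E_R·Z²/n² = −13.6 × 5²/3² = -37.8 eV

-37.8 eV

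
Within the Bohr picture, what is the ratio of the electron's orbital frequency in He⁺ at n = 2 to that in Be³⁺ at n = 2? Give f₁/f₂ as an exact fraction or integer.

1/4

f ∝ Z^2 · n^-3
f₁/f₂ = (2/4)^2 · (2/2)^-3 = 1/4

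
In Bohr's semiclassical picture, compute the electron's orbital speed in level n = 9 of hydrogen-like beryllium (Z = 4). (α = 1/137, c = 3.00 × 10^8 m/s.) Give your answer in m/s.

9.73 × 10^5 m/s

v_n = Zαc/n = 4 × 0.00730 × 3.00 × 10^8 / 9
    = 9.73 × 10^5 m/s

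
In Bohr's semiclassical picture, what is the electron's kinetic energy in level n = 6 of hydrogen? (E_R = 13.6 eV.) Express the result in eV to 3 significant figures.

For a Coulomb orbit the virial theorem gives K = −E_n.
E_n = −E_R·Z²/n², so K = E_R·Z²/n² = 13.6 × 1²/6² = 0.378 eV

0.378 eV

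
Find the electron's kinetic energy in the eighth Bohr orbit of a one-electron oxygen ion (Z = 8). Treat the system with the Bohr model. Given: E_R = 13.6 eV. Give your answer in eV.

For a Coulomb orbit the virial theorem gives K = −E_n.
E_n = −E_R·Z²/n², so K = E_R·Z²/n² = 13.6 × 8²/8² = 13.6 eV

13.6 eV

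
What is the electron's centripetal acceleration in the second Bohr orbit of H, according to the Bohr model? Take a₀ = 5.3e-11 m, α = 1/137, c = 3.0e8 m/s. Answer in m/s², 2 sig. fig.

5.7e21 m/s²

r = n²a₀/Z = 2.1e-10 m, v = Zαc/n = 1.1e6 m/s
a = v²/r = (1.1e6)² / 2.1e-10 = 5.7e21 m/s²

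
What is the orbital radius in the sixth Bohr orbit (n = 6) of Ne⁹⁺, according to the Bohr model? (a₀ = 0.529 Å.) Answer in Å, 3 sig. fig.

r_n = n²a₀/Z = 6² × 0.529 / 10
    = 36 × 0.529 / 10 = 1.90 Å

1.90 Å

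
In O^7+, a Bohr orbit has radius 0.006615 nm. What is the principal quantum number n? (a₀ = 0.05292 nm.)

1

r_n = n²a₀/Z ⇒ n² = rZ/a₀ = 0.006615 × 8 / 0.05292 ≈ 1.00
n = 1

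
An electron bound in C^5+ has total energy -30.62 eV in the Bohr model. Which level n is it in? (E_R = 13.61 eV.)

4

E_n = −E_R Z²/n² ⇒ n² = E_R Z²/(−E_n) = 13.61 × 6² / 30.62 ≈ 16.00
n = 4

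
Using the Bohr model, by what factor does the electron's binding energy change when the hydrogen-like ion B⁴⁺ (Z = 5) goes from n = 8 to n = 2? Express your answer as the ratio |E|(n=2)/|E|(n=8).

16

|E| ∝ Z^2 · n^-2; with Z fixed, |E| ∝ n^-2.
|E|(n=2)/|E|(n=8) = (2/8)^-2 = 16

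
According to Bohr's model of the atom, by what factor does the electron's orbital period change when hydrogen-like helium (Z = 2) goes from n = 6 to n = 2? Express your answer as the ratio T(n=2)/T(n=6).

T ∝ Z^-2 · n^3; with Z fixed, T ∝ n^3.
T(n=2)/T(n=6) = (2/6)^3 = 1/27

1/27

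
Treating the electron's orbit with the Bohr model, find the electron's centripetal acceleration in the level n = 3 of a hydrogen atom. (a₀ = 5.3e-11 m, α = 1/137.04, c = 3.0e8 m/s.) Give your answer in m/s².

r = n²a₀/Z = 4.8e-10 m, v = Zαc/n = 7.3e5 m/s
a = v²/r = (7.3e5)² / 4.8e-10 = 1.1e21 m/s²

1.1e21 m/s²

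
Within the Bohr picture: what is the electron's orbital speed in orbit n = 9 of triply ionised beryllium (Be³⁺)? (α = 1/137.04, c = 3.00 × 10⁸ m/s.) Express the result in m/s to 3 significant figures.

9.73 × 10⁵ m/s

v_n = Zαc/n = 4 × 0.00730 × 3.00 × 10⁸ / 9
    = 9.73 × 10⁵ m/s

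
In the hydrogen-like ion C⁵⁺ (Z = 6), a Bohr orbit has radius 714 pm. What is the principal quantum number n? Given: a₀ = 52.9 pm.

r_n = n²a₀/Z ⇒ n² = rZ/a₀ = 714 × 6 / 52.9 ≈ 80.98
n = 9

9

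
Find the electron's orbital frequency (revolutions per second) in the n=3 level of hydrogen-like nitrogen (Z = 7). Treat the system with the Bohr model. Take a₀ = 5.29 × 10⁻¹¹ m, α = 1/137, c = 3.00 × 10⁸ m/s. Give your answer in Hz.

1.20 × 10¹⁶ Hz

r = n²a₀/Z = 6.80 × 10⁻¹¹ m, v = Zαc/n = 5.11 × 10⁶ m/s
f = v/(2πr) = 1.20 × 10¹⁶ Hz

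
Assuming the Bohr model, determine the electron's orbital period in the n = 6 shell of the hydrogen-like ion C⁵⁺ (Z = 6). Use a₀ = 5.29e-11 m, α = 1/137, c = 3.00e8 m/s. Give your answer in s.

r = n²a₀/Z = 6²·5.29e-11/6 = 3.17e-10 m
v = Zαc/n = 6·0.00730·3.00e8/6 = 2.19e6 m/s
T = 2πr/v = 9.11e-16 s

9.11e-16 s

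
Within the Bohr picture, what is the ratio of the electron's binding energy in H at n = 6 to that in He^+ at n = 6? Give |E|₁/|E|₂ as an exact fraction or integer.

|E| ∝ Z^2 · n^-2
|E|₁/|E|₂ = (1/2)^2 · (6/6)^-2 = 1/4

1/4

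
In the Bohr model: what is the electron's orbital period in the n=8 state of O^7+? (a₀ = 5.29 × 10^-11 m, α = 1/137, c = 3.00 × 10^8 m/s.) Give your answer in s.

1.21 × 10^-15 s

r = n²a₀/Z = 8²·5.29 × 10^-11/8 = 4.23 × 10^-10 m
v = Zαc/n = 8·0.00730·3.00 × 10^8/8 = 2.19 × 10^6 m/s
T = 2πr/v = 1.21 × 10^-15 s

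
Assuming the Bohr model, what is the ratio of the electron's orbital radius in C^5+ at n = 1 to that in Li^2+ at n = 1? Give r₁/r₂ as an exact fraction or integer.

1/2

r ∝ Z^-1 · n^2
r₁/r₂ = (6/3)^-1 · (1/1)^2 = 1/2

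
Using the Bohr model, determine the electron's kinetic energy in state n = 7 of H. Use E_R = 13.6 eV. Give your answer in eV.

0.278 eV

For a Coulomb orbit the virial theorem gives K = −E_n.
E_n = −E_R·Z²/n², so K = E_R·Z²/n² = 13.6 × 1²/7² = 0.278 eV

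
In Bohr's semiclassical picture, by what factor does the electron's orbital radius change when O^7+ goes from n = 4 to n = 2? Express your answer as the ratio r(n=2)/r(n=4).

1/4

r ∝ Z^-1 · n^2; with Z fixed, r ∝ n^2.
r(n=2)/r(n=4) = (2/4)^2 = 1/4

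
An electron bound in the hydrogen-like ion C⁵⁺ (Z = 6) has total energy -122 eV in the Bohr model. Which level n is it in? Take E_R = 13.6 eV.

E_n = −E_R Z²/n² ⇒ n² = E_R Z²/(−E_n) = 13.6 × 6² / 122 ≈ 4.01
n = 2

2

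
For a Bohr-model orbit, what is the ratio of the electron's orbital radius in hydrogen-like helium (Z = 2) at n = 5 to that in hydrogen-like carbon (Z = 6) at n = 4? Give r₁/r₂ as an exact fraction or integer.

75/16

r ∝ Z^-1 · n^2
r₁/r₂ = (2/6)^-1 · (5/4)^2 = 75/16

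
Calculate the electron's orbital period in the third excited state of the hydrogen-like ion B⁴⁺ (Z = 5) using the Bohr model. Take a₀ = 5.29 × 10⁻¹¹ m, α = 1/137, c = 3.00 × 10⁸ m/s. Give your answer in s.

3.89 × 10⁻¹⁶ s

r = n²a₀/Z = 4²·5.29 × 10⁻¹¹/5 = 1.69 × 10⁻¹⁰ m
v = Zαc/n = 5·0.00730·3.00 × 10⁸/4 = 2.74 × 10⁶ m/s
T = 2πr/v = 3.89 × 10⁻¹⁶ s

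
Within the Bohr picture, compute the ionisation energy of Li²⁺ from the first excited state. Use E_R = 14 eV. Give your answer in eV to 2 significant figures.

E_n = −E_R·Z²/n² = −14 × 3²/2² eV = -32 eV
Ionisation energy = −E_n = 32 eV

32 eV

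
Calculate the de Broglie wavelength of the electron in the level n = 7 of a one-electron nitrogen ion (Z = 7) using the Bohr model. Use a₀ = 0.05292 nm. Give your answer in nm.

The Bohr quantisation condition is nλ = 2πr_n.
r_n = n²a₀/Z = 0.3704 nm
λ = 2πr_n/n = 2π·0.3704/7 = 0.3325 nm

0.3325 nm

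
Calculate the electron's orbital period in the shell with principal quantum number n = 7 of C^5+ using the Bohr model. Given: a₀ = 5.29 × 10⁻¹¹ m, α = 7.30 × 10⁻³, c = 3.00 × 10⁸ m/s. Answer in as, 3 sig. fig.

r = n²a₀/Z = 7²·5.29 × 10⁻¹¹/6 = 4.32 × 10⁻¹⁰ m
v = Zαc/n = 6·0.00730·3.00 × 10⁸/7 = 1.88 × 10⁶ m/s
T = 2πr/v = 1.45 × 10⁻¹⁵ s = 1450 as

1450 as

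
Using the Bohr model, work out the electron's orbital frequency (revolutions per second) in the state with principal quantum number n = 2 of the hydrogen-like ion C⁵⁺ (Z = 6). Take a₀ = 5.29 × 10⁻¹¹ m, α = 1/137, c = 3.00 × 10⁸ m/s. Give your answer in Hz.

r = n²a₀/Z = 3.53 × 10⁻¹¹ m, v = Zαc/n = 6.57 × 10⁶ m/s
f = v/(2πr) = 2.96 × 10¹⁶ Hz

2.96 × 10¹⁶ Hz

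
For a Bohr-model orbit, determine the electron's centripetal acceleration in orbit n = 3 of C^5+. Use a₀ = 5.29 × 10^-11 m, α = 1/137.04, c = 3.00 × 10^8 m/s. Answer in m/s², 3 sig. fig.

r = n²a₀/Z = 7.94 × 10^-11 m, v = Zαc/n = 4.38 × 10^6 m/s
a = v²/r = (4.38 × 10^6)² / 7.94 × 10^-11 = 2.42 × 10^23 m/s²

2.42 × 10^23 m/s²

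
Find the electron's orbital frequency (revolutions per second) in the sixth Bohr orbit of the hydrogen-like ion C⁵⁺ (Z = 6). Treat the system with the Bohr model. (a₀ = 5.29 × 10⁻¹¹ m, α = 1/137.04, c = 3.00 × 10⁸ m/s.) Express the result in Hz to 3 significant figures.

r = n²a₀/Z = 3.17 × 10⁻¹⁰ m, v = Zαc/n = 2.19 × 10⁶ m/s
f = v/(2πr) = 1.10 × 10¹⁵ Hz

1.10 × 10¹⁵ Hz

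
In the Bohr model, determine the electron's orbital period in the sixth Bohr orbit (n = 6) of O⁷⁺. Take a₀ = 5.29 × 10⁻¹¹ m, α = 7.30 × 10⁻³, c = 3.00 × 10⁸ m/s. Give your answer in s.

5.12 × 10⁻¹⁶ s

r = n²a₀/Z = 6²·5.29 × 10⁻¹¹/8 = 2.38 × 10⁻¹⁰ m
v = Zαc/n = 8·0.00730·3.00 × 10⁸/6 = 2.92 × 10⁶ m/s
T = 2πr/v = 5.12 × 10⁻¹⁶ s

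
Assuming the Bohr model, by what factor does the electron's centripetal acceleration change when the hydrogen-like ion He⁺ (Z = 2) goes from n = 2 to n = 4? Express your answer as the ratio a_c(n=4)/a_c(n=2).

a_c ∝ Z^3 · n^-4; with Z fixed, a_c ∝ n^-4.
a_c(n=4)/a_c(n=2) = (4/2)^-4 = 1/16

1/16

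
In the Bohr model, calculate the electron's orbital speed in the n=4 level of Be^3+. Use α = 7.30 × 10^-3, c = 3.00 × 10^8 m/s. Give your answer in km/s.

2190 km/s

v_n = Zαc/n = 4 × 0.00730 × 3.00 × 10^8 / 4
    = 2190 km/s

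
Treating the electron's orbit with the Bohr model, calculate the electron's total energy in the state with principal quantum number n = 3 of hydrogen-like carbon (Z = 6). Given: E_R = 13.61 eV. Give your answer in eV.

E_n = −E_R·Z²/n² = −13.61 × 6²/3² = -54.44 eV

-54.44 eV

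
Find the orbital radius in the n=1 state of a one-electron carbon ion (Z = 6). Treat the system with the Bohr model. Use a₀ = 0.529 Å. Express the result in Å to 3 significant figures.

0.0882 Å

r_n = n²a₀/Z = 1² × 0.529 / 6
    = 1 × 0.529 / 6 = 0.0882 Å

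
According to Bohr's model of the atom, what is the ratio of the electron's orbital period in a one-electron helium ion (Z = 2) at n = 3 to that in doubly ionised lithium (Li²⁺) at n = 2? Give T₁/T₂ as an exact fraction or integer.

243/32

T ∝ Z^-2 · n^3
T₁/T₂ = (2/3)^-2 · (3/2)^3 = 243/32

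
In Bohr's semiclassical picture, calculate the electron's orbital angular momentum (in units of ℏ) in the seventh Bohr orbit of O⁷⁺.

L_n = nℏ, so L/ℏ = n = 7.

7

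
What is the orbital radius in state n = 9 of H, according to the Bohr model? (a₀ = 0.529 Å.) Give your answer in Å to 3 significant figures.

r_n = n²a₀/Z = 9² × 0.529 / 1
    = 81 × 0.529 / 1 = 42.8 Å

42.8 Å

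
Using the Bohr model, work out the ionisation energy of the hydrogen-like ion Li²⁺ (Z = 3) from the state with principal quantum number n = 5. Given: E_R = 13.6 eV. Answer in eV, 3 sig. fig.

4.90 eV

E_n = −E_R·Z²/n² = −13.6 × 3²/5² eV = -4.90 eV
Ionisation energy = −E_n = 4.90 eV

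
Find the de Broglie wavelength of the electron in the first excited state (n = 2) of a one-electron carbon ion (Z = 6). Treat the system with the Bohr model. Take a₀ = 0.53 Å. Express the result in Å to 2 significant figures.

The Bohr quantisation condition is nλ = 2πr_n.
r_n = n²a₀/Z = 0.35 Å
λ = 2πr_n/n = 2π·0.35/2 = 1.1 Å

1.1 Å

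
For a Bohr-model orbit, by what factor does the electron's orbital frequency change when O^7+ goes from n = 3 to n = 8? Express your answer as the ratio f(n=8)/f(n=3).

f ∝ Z^2 · n^-3; with Z fixed, f ∝ n^-3.
f(n=8)/f(n=3) = (8/3)^-3 = 27/512

27/512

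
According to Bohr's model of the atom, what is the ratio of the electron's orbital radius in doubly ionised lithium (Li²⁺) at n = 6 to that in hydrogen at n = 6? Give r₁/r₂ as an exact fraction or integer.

1/3

r ∝ Z^-1 · n^2
r₁/r₂ = (3/1)^-1 · (6/6)^2 = 1/3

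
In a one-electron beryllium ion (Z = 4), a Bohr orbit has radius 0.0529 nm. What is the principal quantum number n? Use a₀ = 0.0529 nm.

r_n = n²a₀/Z ⇒ n² = rZ/a₀ = 0.0529 × 4 / 0.0529 ≈ 4.00
n = 2

2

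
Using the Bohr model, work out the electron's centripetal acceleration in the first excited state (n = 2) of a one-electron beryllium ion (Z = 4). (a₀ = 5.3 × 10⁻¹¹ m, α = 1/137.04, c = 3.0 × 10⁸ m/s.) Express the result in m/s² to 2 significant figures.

3.6 × 10²³ m/s²

r = n²a₀/Z = 5.3 × 10⁻¹¹ m, v = Zαc/n = 4.4 × 10⁶ m/s
a = v²/r = (4.4 × 10⁶)² / 5.3 × 10⁻¹¹ = 3.6 × 10²³ m/s²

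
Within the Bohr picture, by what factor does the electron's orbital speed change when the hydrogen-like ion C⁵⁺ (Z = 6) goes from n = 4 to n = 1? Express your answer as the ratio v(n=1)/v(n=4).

4

v ∝ Z^1 · n^-1; with Z fixed, v ∝ n^-1.
v(n=1)/v(n=4) = (1/4)^-1 = 4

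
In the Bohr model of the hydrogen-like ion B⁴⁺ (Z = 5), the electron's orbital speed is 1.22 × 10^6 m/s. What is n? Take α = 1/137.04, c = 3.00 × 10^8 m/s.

9

v_n = Zαc/n ⇒ n = Zαc/v = 5 × 0.00730 × 3.00 × 10^8 / 1.22 × 10^6 ≈ 8.97
n = 9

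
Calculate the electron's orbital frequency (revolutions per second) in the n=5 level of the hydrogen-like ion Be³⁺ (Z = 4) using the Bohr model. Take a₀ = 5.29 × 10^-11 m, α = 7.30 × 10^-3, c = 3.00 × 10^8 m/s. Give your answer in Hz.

8.43 × 10^14 Hz

r = n²a₀/Z = 3.31 × 10^-10 m, v = Zαc/n = 1.75 × 10^6 m/s
f = v/(2πr) = 8.43 × 10^14 Hz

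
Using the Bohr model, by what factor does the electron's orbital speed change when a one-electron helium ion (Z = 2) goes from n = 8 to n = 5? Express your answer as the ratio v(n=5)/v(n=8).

8/5

v ∝ Z^1 · n^-1; with Z fixed, v ∝ n^-1.
v(n=5)/v(n=8) = (5/8)^-1 = 8/5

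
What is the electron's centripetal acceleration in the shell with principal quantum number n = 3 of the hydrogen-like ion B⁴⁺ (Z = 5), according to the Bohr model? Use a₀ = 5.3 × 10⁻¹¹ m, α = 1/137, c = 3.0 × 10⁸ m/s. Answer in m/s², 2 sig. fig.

r = n²a₀/Z = 9.5 × 10⁻¹¹ m, v = Zαc/n = 3.6 × 10⁶ m/s
a = v²/r = (3.6 × 10⁶)² / 9.5 × 10⁻¹¹ = 1.4 × 10²³ m/s²

1.4 × 10²³ m/s²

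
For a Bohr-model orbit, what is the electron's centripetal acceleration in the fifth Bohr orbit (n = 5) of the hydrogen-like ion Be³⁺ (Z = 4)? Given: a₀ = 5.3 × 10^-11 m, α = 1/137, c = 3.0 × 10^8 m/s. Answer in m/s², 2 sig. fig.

r = n²a₀/Z = 3.3 × 10^-10 m, v = Zαc/n = 1.8 × 10^6 m/s
a = v²/r = (1.8 × 10^6)² / 3.3 × 10^-10 = 9.3 × 10^21 m/s²

9.3 × 10^21 m/s²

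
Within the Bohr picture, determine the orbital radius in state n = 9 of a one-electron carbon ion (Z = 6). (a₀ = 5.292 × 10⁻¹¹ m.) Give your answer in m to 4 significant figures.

r_n = n²a₀/Z = 9² × 5.292 × 10⁻¹¹ / 6
    = 81 × 5.292 × 10⁻¹¹ / 6 = 7.144 × 10⁻¹⁰ m

7.144 × 10⁻¹⁰ m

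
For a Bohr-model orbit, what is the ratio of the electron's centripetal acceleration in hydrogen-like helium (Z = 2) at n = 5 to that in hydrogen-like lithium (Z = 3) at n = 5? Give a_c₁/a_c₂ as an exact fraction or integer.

a_c ∝ Z^3 · n^-4
a_c₁/a_c₂ = (2/3)^3 · (5/5)^-4 = 8/27

8/27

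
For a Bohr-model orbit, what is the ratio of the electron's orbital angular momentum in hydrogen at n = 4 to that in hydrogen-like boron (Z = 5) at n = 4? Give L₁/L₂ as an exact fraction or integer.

1

L = nℏ is independent of Z.
L₁/L₂ = n₁/n₂ = 4/4 = 1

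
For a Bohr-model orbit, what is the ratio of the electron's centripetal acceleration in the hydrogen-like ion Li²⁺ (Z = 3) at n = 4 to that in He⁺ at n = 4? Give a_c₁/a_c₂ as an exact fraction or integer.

a_c ∝ Z^3 · n^-4
a_c₁/a_c₂ = (3/2)^3 · (4/4)^-4 = 27/8

27/8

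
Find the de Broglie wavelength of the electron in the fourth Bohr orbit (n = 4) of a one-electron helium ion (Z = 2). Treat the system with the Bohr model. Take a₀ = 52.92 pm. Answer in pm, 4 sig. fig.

The Bohr quantisation condition is nλ = 2πr_n.
r_n = n²a₀/Z = 423.4 pm
λ = 2πr_n/n = 2π·423.4/4 = 665.0 pm

665.0 pm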